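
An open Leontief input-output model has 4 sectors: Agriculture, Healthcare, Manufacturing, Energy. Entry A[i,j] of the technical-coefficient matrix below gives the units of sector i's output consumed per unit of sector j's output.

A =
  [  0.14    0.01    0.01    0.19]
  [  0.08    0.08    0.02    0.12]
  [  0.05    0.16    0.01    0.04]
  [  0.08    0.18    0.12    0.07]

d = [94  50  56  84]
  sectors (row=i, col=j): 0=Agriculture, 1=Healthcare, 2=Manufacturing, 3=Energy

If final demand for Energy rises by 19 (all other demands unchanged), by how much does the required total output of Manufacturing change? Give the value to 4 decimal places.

1.6530

Form M = I − A:
  [  0.86   -0.01   -0.01   -0.19]
  [ -0.08    0.92   -0.02   -0.12]
  [ -0.05   -0.16    0.99   -0.04]
  [ -0.08   -0.18   -0.12    0.93]
Leontief inverse L = M⁻¹:
  [  1.1957    0.0707    0.0445    0.2553]
  [  0.1238    1.1300    0.0451    0.1730]
  [  0.0860    0.1963    1.0255    0.0870]
  [  0.1379    0.2501    0.1449    1.1419]
Total output x = L · d:
  x_0 = 1.1957·94 + 0.0707·50 + 0.0445·56 + 0.2553·84 = 139.8657
  x_1 = 0.1238·94 + 1.1300·50 + 0.0451·56 + 0.1730·84 = 85.1985
  x_2 = 0.0860·94 + 0.1963·50 + 1.0255·56 + 0.0870·84 = 82.6316
  x_3 = 0.1379·94 + 0.2501·50 + 0.1449·56 + 1.1419·84 = 129.5062
Δx_2 = L[2,3] · Δd_3 = 0.0870 · 19 = 1.6530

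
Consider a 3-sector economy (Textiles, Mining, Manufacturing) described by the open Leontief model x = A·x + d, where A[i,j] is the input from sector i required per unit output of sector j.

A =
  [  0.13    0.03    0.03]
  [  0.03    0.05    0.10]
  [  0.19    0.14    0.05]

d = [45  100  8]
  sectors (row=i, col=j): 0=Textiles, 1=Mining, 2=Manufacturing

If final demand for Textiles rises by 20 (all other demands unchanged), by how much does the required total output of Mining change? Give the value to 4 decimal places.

Form M = I − A:
  [  0.87   -0.03   -0.03]
  [ -0.03    0.95   -0.10]
  [ -0.19   -0.14    0.95]
Leontief inverse L = M⁻¹:
  [  1.1599    0.0427    0.0411]
  [  0.0620    1.0715    0.1147]
  [  0.2411    0.1664    1.0778]
Total output x = L · d:
  x_0 = 1.1599·45 + 0.0427·100 + 0.0411·8 = 56.7922
  x_1 = 0.0620·45 + 1.0715·100 + 0.1147·8 = 110.8583
  x_2 = 0.2411·45 + 0.1664·100 + 1.0778·8 = 36.1165
Δx_1 = L[1,0] · Δd_0 = 0.0620 · 20 = 1.2402

1.2402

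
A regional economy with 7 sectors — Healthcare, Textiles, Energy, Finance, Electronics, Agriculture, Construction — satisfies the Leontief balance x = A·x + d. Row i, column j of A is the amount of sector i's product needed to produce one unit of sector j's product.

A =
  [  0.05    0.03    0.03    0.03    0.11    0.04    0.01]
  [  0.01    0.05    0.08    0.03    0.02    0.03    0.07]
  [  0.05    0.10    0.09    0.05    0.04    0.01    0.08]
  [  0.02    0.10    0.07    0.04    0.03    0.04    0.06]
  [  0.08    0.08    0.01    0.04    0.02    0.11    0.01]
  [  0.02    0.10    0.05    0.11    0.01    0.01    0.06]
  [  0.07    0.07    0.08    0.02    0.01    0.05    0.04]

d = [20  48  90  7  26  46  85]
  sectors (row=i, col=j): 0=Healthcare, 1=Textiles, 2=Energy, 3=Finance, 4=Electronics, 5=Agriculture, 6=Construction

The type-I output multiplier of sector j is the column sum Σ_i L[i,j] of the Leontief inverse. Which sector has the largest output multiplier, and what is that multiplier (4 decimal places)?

Form M = I − A:
  [  0.95   -0.03   -0.03   -0.03   -0.11   -0.04   -0.01]
  [ -0.01    0.95   -0.08   -0.03   -0.02   -0.03   -0.07]
  [ -0.05   -0.10    0.91   -0.05   -0.04   -0.01   -0.08]
  [ -0.02   -0.10   -0.07    0.96   -0.03   -0.04   -0.06]
  [ -0.08   -0.08   -0.01   -0.04    0.98   -0.11   -0.01]
  [ -0.02   -0.10   -0.05   -0.11   -0.01    0.99   -0.06]
  [ -0.07   -0.07   -0.08   -0.02   -0.01   -0.05    0.96]
Leontief inverse L = M⁻¹:
  [  1.0712    0.0641    0.0523    0.0513    0.1262    0.0633    0.0287]
  [  0.0290    1.0850    0.1113    0.0492    0.0329    0.0456    0.0950]
  [  0.0770    0.1467    1.1326    0.0749    0.0617    0.0346    0.1134]
  [  0.0413    0.1414    0.1073    1.0636    0.0460    0.0597    0.0904]
  [  0.0977    0.1181    0.0404    0.0676    1.0392    0.1279    0.0360]
  [  0.0395    0.1417    0.0887    0.1313    0.0264    1.0297    0.0910]
  [  0.0906    0.1076    0.1136    0.0433    0.0299    0.0670    1.0671]
Total output x = L · d:
  x_0 = 1.0712·20 + 0.0641·48 + 0.0523·90 + 0.0513·7 + 0.1262·26 + 0.0633·46 + 0.0287·85 = 38.1968
  x_1 = 0.0290·20 + 1.0850·48 + 0.1113·90 + 0.0492·7 + 0.0329·26 + 0.0456·46 + 0.0950·85 = 74.0523
  x_2 = 0.0770·20 + 0.1467·48 + 1.1326·90 + 0.0749·7 + 0.0617·26 + 0.0346·46 + 0.1134·85 = 123.8773
  x_3 = 0.0413·20 + 0.1414·48 + 0.1073·90 + 1.0636·7 + 0.0460·26 + 0.0597·46 + 0.0904·85 = 36.3406
  x_4 = 0.0977·20 + 0.1181·48 + 0.0404·90 + 0.0676·7 + 1.0392·26 + 0.1279·46 + 0.0360·85 = 47.6983
  x_5 = 0.0395·20 + 0.1417·48 + 0.0887·90 + 0.1313·7 + 0.0264·26 + 1.0297·46 + 0.0910·85 = 72.2844
  x_6 = 0.0906·20 + 0.1076·48 + 0.1136·90 + 0.0433·7 + 0.0299·26 + 0.0670·46 + 1.0671·85 = 112.0684
Output multipliers (column sums of L):
  Healthcare: 1.4463
  Textiles: 1.8046
  Energy: 1.6463
  Finance: 1.4811
  Electronics: 1.3622
  Agriculture: 1.4279
  Construction: 1.5215

Textiles (1.8046)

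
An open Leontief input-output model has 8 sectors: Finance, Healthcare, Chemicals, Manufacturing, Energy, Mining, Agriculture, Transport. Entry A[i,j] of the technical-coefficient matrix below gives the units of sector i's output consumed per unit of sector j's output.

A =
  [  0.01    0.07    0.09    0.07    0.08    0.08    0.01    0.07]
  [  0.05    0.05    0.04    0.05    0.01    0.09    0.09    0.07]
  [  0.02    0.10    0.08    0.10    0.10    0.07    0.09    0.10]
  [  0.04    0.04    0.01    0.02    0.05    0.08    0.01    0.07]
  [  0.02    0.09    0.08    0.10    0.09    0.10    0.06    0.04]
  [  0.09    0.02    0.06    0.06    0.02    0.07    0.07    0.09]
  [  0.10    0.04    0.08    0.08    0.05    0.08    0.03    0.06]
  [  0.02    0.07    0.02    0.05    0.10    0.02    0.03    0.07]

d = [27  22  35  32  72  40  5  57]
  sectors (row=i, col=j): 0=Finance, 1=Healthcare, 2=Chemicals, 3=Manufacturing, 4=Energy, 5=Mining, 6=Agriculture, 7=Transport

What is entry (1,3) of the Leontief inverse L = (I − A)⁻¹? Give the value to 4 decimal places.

Form M = I − A:
  [  0.99   -0.07   -0.09   -0.07   -0.08   -0.08   -0.01   -0.07]
  [ -0.05    0.95   -0.04   -0.05   -0.01   -0.09   -0.09   -0.07]
  [ -0.02   -0.10    0.92   -0.10   -0.10   -0.07   -0.09   -0.10]
  [ -0.04   -0.04   -0.01    0.98   -0.05   -0.08   -0.01   -0.07]
  [ -0.02   -0.09   -0.08   -0.10    0.91   -0.10   -0.06   -0.04]
  [ -0.09   -0.02   -0.06   -0.06   -0.02    0.93   -0.07   -0.09]
  [ -0.10   -0.04   -0.08   -0.08   -0.05   -0.08    0.97   -0.06]
  [ -0.02   -0.07   -0.02   -0.05   -0.10   -0.02   -0.03    0.93]
Leontief inverse L = M⁻¹:
  [  1.0496    0.1263    0.1394    0.1306    0.1378    0.1472    0.0602    0.1374]
  [  0.0921    1.0971    0.0871    0.1042    0.0605    0.1502    0.1306    0.1323]
  [  0.0770    0.1748    1.1476    0.1818    0.1776    0.1620    0.1539    0.1893]
  [  0.0667    0.0748    0.0428    1.0588    0.0869    0.1225    0.0402    0.1131]
  [  0.0721    0.1546    0.1410    0.1724    1.1557    0.1836    0.1184    0.1203]
  [  0.1298    0.0739    0.1111    0.1189    0.0792    1.1336    0.1113    0.1565]
  [  0.1414    0.1000    0.1362    0.1448    0.1136    0.1523    1.0779    0.1329]
  [  0.0498    0.1145    0.0585    0.0973    0.1456    0.0736    0.0665    1.1189]
Total output x = L · d:
  x_0 = 1.0496·27 + 0.1263·22 + 0.1394·35 + 0.1306·32 + 0.1378·72 + 0.1472·40 + 0.0602·5 + 0.1374·57 = 64.1191
  x_1 = 0.0921·27 + 1.0971·22 + 0.0871·35 + 0.1042·32 + 0.0605·72 + 0.1502·40 + 0.1306·5 + 0.1323·57 = 51.5630
  x_2 = 0.0770·27 + 0.1748·22 + 1.1476·35 + 0.1818·32 + 0.1776·72 + 0.1620·40 + 0.1539·5 + 0.1893·57 = 82.7307
  x_3 = 0.0667·27 + 0.0748·22 + 0.0428·35 + 1.0588·32 + 0.0869·72 + 0.1225·40 + 0.0402·5 + 0.1131·57 = 56.6316
  x_4 = 0.0721·27 + 0.1546·22 + 0.1410·35 + 0.1724·32 + 1.1557·72 + 0.1836·40 + 0.1184·5 + 0.1203·57 = 113.8040
  x_5 = 0.1298·27 + 0.0739·22 + 0.1111·35 + 0.1189·32 + 0.0792·72 + 1.1336·40 + 0.1113·5 + 0.1565·57 = 73.3510
  x_6 = 0.1414·27 + 0.1000·22 + 0.1362·35 + 0.1448·32 + 0.1136·72 + 0.1523·40 + 1.0779·5 + 0.1329·57 = 42.6552
  x_7 = 0.0498·27 + 0.1145·22 + 0.0585·35 + 0.0973·32 + 0.1456·72 + 0.0736·40 + 0.0665·5 + 1.1189·57 = 86.5646

L[1,3] = 0.1042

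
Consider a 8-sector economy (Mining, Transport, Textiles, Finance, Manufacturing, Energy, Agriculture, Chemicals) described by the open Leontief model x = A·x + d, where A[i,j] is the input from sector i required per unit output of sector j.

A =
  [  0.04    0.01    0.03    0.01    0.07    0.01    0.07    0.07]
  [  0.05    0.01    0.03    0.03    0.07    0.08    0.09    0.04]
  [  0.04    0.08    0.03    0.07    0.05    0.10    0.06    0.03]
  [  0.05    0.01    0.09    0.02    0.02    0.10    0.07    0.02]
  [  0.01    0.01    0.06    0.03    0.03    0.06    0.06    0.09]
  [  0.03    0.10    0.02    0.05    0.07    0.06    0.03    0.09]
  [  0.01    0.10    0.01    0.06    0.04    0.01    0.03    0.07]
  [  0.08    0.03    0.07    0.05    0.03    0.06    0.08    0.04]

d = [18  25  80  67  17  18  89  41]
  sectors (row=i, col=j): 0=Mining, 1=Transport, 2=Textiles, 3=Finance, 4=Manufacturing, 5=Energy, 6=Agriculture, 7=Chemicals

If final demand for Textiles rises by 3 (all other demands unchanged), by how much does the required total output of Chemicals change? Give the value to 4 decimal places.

Form M = I − A:
  [  0.96   -0.01   -0.03   -0.01   -0.07   -0.01   -0.07   -0.07]
  [ -0.05    0.99   -0.03   -0.03   -0.07   -0.08   -0.09   -0.04]
  [ -0.04   -0.08    0.97   -0.07   -0.05   -0.10   -0.06   -0.03]
  [ -0.05   -0.01   -0.09    0.98   -0.02   -0.10   -0.07   -0.02]
  [ -0.01   -0.01   -0.06   -0.03    0.97   -0.06   -0.06   -0.09]
  [ -0.03   -0.10   -0.02   -0.05   -0.07    0.94   -0.03   -0.09]
  [ -0.01   -0.10   -0.01   -0.06   -0.04   -0.01    0.97   -0.07]
  [ -0.08   -0.03   -0.07   -0.05   -0.03   -0.06   -0.08    0.96]
Leontief inverse L = M⁻¹:
  [  1.0586    0.0329    0.0514    0.0314    0.0919    0.0362    0.0999    0.1001]
  [  0.0724    1.0437    0.0556    0.0574    0.1006    0.1146    0.1261    0.0811]
  [  0.0682    0.1158    1.0608    0.1003    0.0871    0.1455    0.1046    0.0745]
  [  0.0724    0.0470    0.1123    1.0485    0.0520    0.1364    0.1044    0.0579]
  [  0.0338    0.0413    0.0847    0.0569    1.0564    0.0952    0.0940    0.1228]
  [  0.0606    0.1302    0.0529    0.0795    0.1052    1.1056    0.0771    0.1323]
  [  0.0333    0.1198    0.0353    0.0811    0.0648    0.0447    1.0660    0.0982]
  [  0.1068    0.0657    0.0981    0.0798    0.0648    0.1001    0.1219    1.0813]
Total output x = L · d:
  x_0 = 1.0586·18 + 0.0329·25 + 0.0514·80 + 0.0314·67 + 0.0919·17 + 0.0362·18 + 0.0999·89 + 0.1001·41 = 41.2995
  x_1 = 0.0724·18 + 1.0437·25 + 0.0556·80 + 0.0574·67 + 0.1006·17 + 0.1146·18 + 0.1261·89 + 0.0811·41 = 54.0057
  x_2 = 0.0682·18 + 0.1158·25 + 1.0608·80 + 0.1003·67 + 0.0871·17 + 0.1455·18 + 0.1046·89 + 0.0745·41 = 112.1649
  x_3 = 0.0724·18 + 0.0470·25 + 0.1123·80 + 1.0485·67 + 0.0520·17 + 0.1364·18 + 0.1044·89 + 0.0579·41 = 96.7105
  x_4 = 0.0338·18 + 0.0413·25 + 0.0847·80 + 0.0569·67 + 1.0564·17 + 0.0952·18 + 0.0940·89 + 0.1228·41 = 45.3116
  x_5 = 0.0606·18 + 0.1302·25 + 0.0529·80 + 0.0795·67 + 0.1052·17 + 1.1056·18 + 0.0771·89 + 0.1323·41 = 47.8788
  x_6 = 0.0333·18 + 0.1198·25 + 0.0353·80 + 0.0811·67 + 0.0648·17 + 0.0447·18 + 1.0660·89 + 0.0982·41 = 112.6480
  x_7 = 0.1068·18 + 0.0657·25 + 0.0981·80 + 0.0798·67 + 0.0648·17 + 0.1001·18 + 0.1219·89 + 1.0813·41 = 74.8491
Δx_7 = L[7,2] · Δd_2 = 0.0981 · 3 = 0.2943

0.2943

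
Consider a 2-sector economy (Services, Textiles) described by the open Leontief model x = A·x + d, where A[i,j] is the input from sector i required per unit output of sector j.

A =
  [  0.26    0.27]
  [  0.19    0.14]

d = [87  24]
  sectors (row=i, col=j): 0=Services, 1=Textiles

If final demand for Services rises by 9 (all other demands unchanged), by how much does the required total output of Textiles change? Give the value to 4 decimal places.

Form M = I − A:
  [  0.74   -0.27]
  [ -0.19    0.86]
Leontief inverse L = M⁻¹:
  [  1.4698    0.4615]
  [  0.3247    1.2647]
Total output x = L · d:
  x_0 = 1.4698·87 + 0.4615·24 = 138.9506
  x_1 = 0.3247·87 + 1.2647·24 = 58.6054
Δx_1 = L[1,0] · Δd_0 = 0.3247 · 9 = 2.9226

2.9226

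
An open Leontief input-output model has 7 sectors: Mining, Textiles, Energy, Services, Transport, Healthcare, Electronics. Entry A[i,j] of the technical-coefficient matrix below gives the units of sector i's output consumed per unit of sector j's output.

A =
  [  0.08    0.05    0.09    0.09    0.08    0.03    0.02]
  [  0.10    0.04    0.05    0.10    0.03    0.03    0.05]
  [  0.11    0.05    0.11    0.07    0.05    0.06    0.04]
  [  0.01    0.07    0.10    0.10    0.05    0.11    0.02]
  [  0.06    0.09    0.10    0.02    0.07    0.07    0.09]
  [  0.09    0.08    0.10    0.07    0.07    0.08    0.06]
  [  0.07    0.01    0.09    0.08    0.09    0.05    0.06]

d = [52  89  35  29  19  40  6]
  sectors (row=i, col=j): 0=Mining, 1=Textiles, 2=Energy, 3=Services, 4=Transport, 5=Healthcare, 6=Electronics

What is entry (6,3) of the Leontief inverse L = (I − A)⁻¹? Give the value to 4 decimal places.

Form M = I − A:
  [  0.92   -0.05   -0.09   -0.09   -0.08   -0.03   -0.02]
  [ -0.10    0.96   -0.05   -0.10   -0.03   -0.03   -0.05]
  [ -0.11   -0.05    0.89   -0.07   -0.05   -0.06   -0.04]
  [ -0.01   -0.07   -0.10    0.90   -0.05   -0.11   -0.02]
  [ -0.06   -0.09   -0.10   -0.02    0.93   -0.07   -0.09]
  [ -0.09   -0.08   -0.10   -0.07   -0.07    0.92   -0.06]
  [ -0.07   -0.01   -0.09   -0.08   -0.09   -0.05    0.94]
Leontief inverse L = M⁻¹:
  [  1.1404    0.0990    0.1678    0.1525    0.1303    0.0826    0.0577]
  [  0.1524    1.0820    0.1197    0.1598    0.0768    0.0774    0.0816]
  [  0.1804    0.1027    1.1968    0.1412    0.1074    0.1167    0.0810]
  [  0.0757    0.1228    0.1823    1.1674    0.1017    0.1690    0.0613]
  [  0.1349    0.1410    0.1865    0.0906    1.1289    0.1253    0.1363]
  [  0.1691    0.1389    0.1962    0.1492    0.1342    1.1437    0.1084]
  [  0.1322    0.0601    0.1722    0.1425    0.1447    0.1054    1.1008]
Total output x = L · d:
  x_0 = 1.1404·52 + 0.0990·89 + 0.1678·35 + 0.1525·29 + 0.1303·19 + 0.0826·40 + 0.0577·6 = 84.5319
  x_1 = 0.1524·52 + 1.0820·89 + 0.1197·35 + 0.1598·29 + 0.0768·19 + 0.0774·40 + 0.0816·6 = 118.0938
  x_2 = 0.1804·52 + 0.1027·89 + 1.1968·35 + 0.1412·29 + 0.1074·19 + 0.1167·40 + 0.0810·6 = 71.6965
  x_3 = 0.0757·52 + 0.1228·89 + 0.1823·35 + 1.1674·29 + 0.1017·19 + 0.1690·40 + 0.0613·6 = 64.1589
  x_4 = 0.1349·52 + 0.1410·89 + 0.1865·35 + 0.0906·29 + 1.1289·19 + 0.1253·40 + 0.1363·6 = 55.9989
  x_5 = 0.1691·52 + 0.1389·89 + 0.1962·35 + 0.1492·29 + 0.1342·19 + 1.1437·40 + 0.1084·6 = 81.2965
  x_6 = 0.1322·52 + 0.0601·89 + 0.1722·35 + 0.1425·29 + 0.1447·19 + 0.1054·40 + 1.1008·6 = 35.9450

L[6,3] = 0.1425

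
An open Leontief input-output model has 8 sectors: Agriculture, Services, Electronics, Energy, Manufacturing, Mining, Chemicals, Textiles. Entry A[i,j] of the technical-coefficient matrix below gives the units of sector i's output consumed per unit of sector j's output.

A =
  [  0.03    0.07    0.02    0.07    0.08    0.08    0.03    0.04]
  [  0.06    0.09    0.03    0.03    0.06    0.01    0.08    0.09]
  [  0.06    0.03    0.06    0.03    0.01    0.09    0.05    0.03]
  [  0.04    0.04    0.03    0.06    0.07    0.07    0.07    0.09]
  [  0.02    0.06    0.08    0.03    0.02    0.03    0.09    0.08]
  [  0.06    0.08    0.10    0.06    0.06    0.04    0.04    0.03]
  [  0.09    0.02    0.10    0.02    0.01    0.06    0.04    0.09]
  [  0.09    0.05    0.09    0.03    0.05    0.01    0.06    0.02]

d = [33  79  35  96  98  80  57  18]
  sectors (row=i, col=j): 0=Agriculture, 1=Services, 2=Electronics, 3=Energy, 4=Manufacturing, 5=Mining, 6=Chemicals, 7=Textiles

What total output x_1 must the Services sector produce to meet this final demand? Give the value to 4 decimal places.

Form M = I − A:
  [  0.97   -0.07   -0.02   -0.07   -0.08   -0.08   -0.03   -0.04]
  [ -0.06    0.91   -0.03   -0.03   -0.06   -0.01   -0.08   -0.09]
  [ -0.06   -0.03    0.94   -0.03   -0.01   -0.09   -0.05   -0.03]
  [ -0.04   -0.04   -0.03    0.94   -0.07   -0.07   -0.07   -0.09]
  [ -0.02   -0.06   -0.08   -0.03    0.98   -0.03   -0.09   -0.08]
  [ -0.06   -0.08   -0.10   -0.06   -0.06    0.96   -0.04   -0.03]
  [ -0.09   -0.02   -0.10   -0.02   -0.01   -0.06    0.96   -0.09]
  [ -0.09   -0.05   -0.09   -0.03   -0.05   -0.01   -0.06    0.98]
Leontief inverse L = M⁻¹:
  [  1.0704    0.1128    0.0674    0.1006    0.1142    0.1131    0.0744    0.0850]
  [  0.1065    1.1327    0.0795    0.0595    0.0941    0.0447    0.1254    0.1368]
  [  0.0965    0.0649    1.1011    0.0573    0.0388    0.1232    0.0827    0.0634]
  [  0.0880    0.0842    0.0855    1.0929    0.1061    0.1080    0.1169    0.1370]
  [  0.0649    0.0959    0.1275    0.0561    1.0483    0.0645    0.1292    0.1199]
  [  0.1049    0.1246    0.1491    0.0930    0.0954    1.0817    0.0871    0.0777]
  [  0.1337    0.0596    0.1474    0.0512    0.0432    0.0994    1.0783    0.1257]
  [  0.1278    0.0865    0.1310    0.0579    0.0792    0.0477    0.0979    1.0598]
Total output x = L · d:
  x_0 = 1.0704·33 + 0.1128·79 + 0.0674·35 + 0.1006·96 + 0.1142·98 + 0.1131·80 + 0.0744·57 + 0.0850·18 = 82.2583
  x_1 = 0.1065·33 + 1.1327·79 + 0.0795·35 + 0.0595·96 + 0.0941·98 + 0.0447·80 + 0.1254·57 + 0.1368·18 = 123.9053
  x_2 = 0.0965·33 + 0.0649·79 + 1.1011·35 + 0.0573·96 + 0.0388·98 + 0.1232·80 + 0.0827·57 + 0.0634·18 = 71.8547
  x_3 = 0.0880·33 + 0.0842·79 + 0.0855·35 + 1.0929·96 + 0.1061·98 + 0.1080·80 + 0.1169·57 + 0.1370·18 = 145.6350
  x_4 = 0.0649·33 + 0.0959·79 + 0.1275·35 + 0.0561·96 + 1.0483·98 + 0.0645·80 + 0.1292·57 + 0.1199·18 = 136.9820
  x_5 = 0.1049·33 + 0.1246·79 + 0.1491·35 + 0.0930·96 + 0.0954·98 + 1.0817·80 + 0.0871·57 + 0.0777·18 = 129.7059
  x_6 = 0.1337·33 + 0.0596·79 + 0.1474·35 + 0.0512·96 + 0.0432·98 + 0.0994·80 + 1.0783·57 + 0.1257·18 = 95.1051
  x_7 = 0.1278·33 + 0.0865·79 + 0.1310·35 + 0.0579·96 + 0.0792·98 + 0.0477·80 + 0.0979·57 + 1.0598·18 = 57.4357

123.9053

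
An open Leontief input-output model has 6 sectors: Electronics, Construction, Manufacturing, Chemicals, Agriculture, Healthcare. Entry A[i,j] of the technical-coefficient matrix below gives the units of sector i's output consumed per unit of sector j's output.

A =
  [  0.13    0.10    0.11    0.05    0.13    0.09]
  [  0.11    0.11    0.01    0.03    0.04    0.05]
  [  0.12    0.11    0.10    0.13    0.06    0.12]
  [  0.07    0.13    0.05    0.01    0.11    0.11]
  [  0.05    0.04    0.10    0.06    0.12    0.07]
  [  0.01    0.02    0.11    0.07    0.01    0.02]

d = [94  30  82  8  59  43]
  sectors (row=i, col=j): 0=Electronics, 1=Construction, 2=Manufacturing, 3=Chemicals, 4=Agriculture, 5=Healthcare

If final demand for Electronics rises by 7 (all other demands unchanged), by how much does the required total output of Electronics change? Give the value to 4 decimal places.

Form M = I − A:
  [  0.87   -0.10   -0.11   -0.05   -0.13   -0.09]
  [ -0.11    0.89   -0.01   -0.03   -0.04   -0.05]
  [ -0.12   -0.11    0.90   -0.13   -0.06   -0.12]
  [ -0.07   -0.13   -0.05    0.99   -0.11   -0.11]
  [ -0.05   -0.04   -0.10   -0.06    0.88   -0.07]
  [ -0.01   -0.02   -0.11   -0.07   -0.01    0.98]
Leontief inverse L = M⁻¹:
  [  1.2268    0.1947    0.2050    0.1207    0.2212    0.1770]
  [  0.1668    1.1651    0.0586    0.0637    0.0906    0.0956]
  [  0.2185    0.2125    1.1936    0.1982    0.1505    0.2101]
  [  0.1383    0.1965    0.1177    1.0608    0.1719    0.1685]
  [  0.1156    0.1067    0.1697    0.1127    1.1855    0.1342]
  [  0.0515    0.0647    0.1474    0.1017    0.0454    1.0611]
Total output x = L · d:
  x_0 = 1.2268·94 + 0.1947·30 + 0.2050·82 + 0.1207·8 + 0.2212·59 + 0.1770·43 = 159.5984
  x_1 = 0.1668·94 + 1.1651·30 + 0.0586·82 + 0.0637·8 + 0.0906·59 + 0.0956·43 = 65.4099
  x_2 = 0.2185·94 + 0.2125·30 + 1.1936·82 + 0.1982·8 + 0.1505·59 + 0.2101·43 = 144.2848
  x_3 = 0.1383·94 + 0.1965·30 + 0.1177·82 + 1.0608·8 + 0.1719·59 + 0.1685·43 = 54.4187
  x_4 = 0.1156·94 + 0.1067·30 + 0.1697·82 + 0.1127·8 + 1.1855·59 + 0.1342·43 = 104.6014
  x_5 = 0.0515·94 + 0.0647·30 + 0.1474·82 + 0.1017·8 + 0.0454·59 + 1.0611·43 = 67.9906
Δx_0 = L[0,0] · Δd_0 = 1.2268 · 7 = 8.5875

8.5875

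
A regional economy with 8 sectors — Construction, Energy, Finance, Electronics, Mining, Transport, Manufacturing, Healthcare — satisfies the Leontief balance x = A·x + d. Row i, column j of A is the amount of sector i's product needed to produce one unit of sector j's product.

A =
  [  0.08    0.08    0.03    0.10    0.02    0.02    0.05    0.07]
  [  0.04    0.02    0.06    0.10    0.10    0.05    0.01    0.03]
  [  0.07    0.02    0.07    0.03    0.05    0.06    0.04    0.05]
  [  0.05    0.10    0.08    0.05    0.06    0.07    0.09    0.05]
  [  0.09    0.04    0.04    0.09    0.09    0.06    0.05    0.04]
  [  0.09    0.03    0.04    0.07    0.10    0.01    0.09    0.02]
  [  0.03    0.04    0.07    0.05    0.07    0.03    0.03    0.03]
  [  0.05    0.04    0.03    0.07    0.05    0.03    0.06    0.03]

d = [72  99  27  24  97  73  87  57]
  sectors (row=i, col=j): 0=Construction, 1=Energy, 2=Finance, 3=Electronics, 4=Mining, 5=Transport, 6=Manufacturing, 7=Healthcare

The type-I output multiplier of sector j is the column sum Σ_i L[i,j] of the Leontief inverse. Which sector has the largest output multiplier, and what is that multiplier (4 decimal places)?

Electronics (1.9948)

Form M = I − A:
  [  0.92   -0.08   -0.03   -0.10   -0.02   -0.02   -0.05   -0.07]
  [ -0.04    0.98   -0.06   -0.10   -0.10   -0.05   -0.01   -0.03]
  [ -0.07   -0.02    0.93   -0.03   -0.05   -0.06   -0.04   -0.05]
  [ -0.05   -0.10   -0.08    0.95   -0.06   -0.07   -0.09   -0.05]
  [ -0.09   -0.04   -0.04   -0.09    0.91   -0.06   -0.05   -0.04]
  [ -0.09   -0.03   -0.04   -0.07   -0.10    0.99   -0.09   -0.02]
  [ -0.03   -0.04   -0.07   -0.05   -0.07   -0.03    0.97   -0.03]
  [ -0.05   -0.04   -0.03   -0.07   -0.05   -0.03   -0.06    0.97]
Leontief inverse L = M⁻¹:
  [  1.1274    0.1222    0.0735    0.1572    0.0714    0.0548    0.0922    0.1040]
  [  0.0901    1.0588    0.1004    0.1520    0.1507    0.0847    0.0533    0.0619]
  [  0.1152    0.0528    1.1053    0.0779    0.0941    0.0879    0.0772    0.0790]
  [  0.1097    0.1435    0.1325    1.1175    0.1269    0.1111    0.1386    0.0886]
  [  0.1485    0.0869    0.0874    0.1547    1.1496    0.0987    0.0998    0.0784]
  [  0.1408    0.0720    0.0833    0.1275    0.1520    1.0455    0.1315    0.0552]
  [  0.0704    0.0694    0.1039    0.0930    0.1123    0.0585    1.0629    0.0561]
  [  0.0897    0.0730    0.0652    0.1151    0.0929    0.0581    0.0943    1.0569]
Total output x = L · d:
  x_0 = 1.1274·72 + 0.1222·99 + 0.0735·27 + 0.1572·24 + 0.0714·97 + 0.0548·73 + 0.0922·87 + 0.1040·57 = 123.8969
  x_1 = 0.0901·72 + 1.0588·99 + 0.1004·27 + 0.1520·24 + 0.1507·97 + 0.0847·73 + 0.0533·87 + 0.0619·57 = 146.6214
  x_2 = 0.1152·72 + 0.0528·99 + 1.1053·27 + 0.0779·24 + 0.0941·97 + 0.0879·73 + 0.0772·87 + 0.0790·57 = 72.0095
  x_3 = 0.1097·72 + 0.1435·99 + 0.1325·27 + 1.1175·24 + 0.1269·97 + 0.1111·73 + 0.1386·87 + 0.0886·57 = 90.0270
  x_4 = 0.1485·72 + 0.0869·99 + 0.0874·27 + 0.1547·24 + 1.1496·97 + 0.0987·73 + 0.0998·87 + 0.0784·57 = 157.2295
  x_5 = 0.1408·72 + 0.0720·99 + 0.0833·27 + 0.1275·24 + 0.1520·97 + 1.0455·73 + 0.1315·87 + 0.0552·57 = 128.2376
  x_6 = 0.0704·72 + 0.0694·99 + 0.1039·27 + 0.0930·24 + 0.1123·97 + 0.0585·73 + 1.0629·87 + 0.0561·57 = 127.8081
  x_7 = 0.0897·72 + 0.0730·99 + 0.0652·27 + 0.1151·24 + 0.0929·97 + 0.0581·73 + 0.0943·87 + 1.0569·57 = 99.8958
Output multipliers (column sums of L):
  Construction: 1.8918
  Energy: 1.6786
  Finance: 1.7515
  Electronics: 1.9948
  Mining: 1.9499
  Transport: 1.5994
  Manufacturing: 1.7497
  Healthcare: 1.5800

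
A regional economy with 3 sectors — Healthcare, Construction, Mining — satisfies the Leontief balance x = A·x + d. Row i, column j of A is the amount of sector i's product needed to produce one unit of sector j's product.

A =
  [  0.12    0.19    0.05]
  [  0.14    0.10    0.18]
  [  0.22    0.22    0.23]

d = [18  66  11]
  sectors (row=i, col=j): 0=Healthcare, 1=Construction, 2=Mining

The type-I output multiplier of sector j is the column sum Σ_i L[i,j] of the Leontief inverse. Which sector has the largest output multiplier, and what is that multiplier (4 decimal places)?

Construction (1.9780)

Form M = I − A:
  [  0.88   -0.19   -0.05]
  [ -0.14    0.90   -0.18]
  [ -0.22   -0.22    0.77]
Leontief inverse L = M⁻¹:
  [  1.2201    0.2937    0.1479]
  [  0.2752    1.2447    0.3088]
  [  0.4272    0.4396    1.4292]
Total output x = L · d:
  x_0 = 1.2201·18 + 0.2937·66 + 0.1479·11 = 42.9733
  x_1 = 0.2752·18 + 1.2447·66 + 0.3088·11 = 90.5024
  x_2 = 0.4272·18 + 0.4396·66 + 1.4292·11 = 52.4216
Output multipliers (column sums of L):
  Healthcare: 1.9225
  Construction: 1.9780
  Mining: 1.8859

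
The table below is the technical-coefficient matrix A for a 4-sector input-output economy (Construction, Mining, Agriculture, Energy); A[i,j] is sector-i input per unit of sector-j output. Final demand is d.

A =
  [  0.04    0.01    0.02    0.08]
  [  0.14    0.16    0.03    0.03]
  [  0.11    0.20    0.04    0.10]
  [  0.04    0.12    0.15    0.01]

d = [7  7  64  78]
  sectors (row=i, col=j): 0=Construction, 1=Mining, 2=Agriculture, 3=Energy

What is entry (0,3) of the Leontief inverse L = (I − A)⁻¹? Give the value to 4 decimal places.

L[0,3] = 0.0900

Form M = I − A:
  [  0.96   -0.01   -0.02   -0.08]
  [ -0.14    0.84   -0.03   -0.03]
  [ -0.11   -0.20    0.96   -0.10]
  [ -0.04   -0.12   -0.15    0.99]
Leontief inverse L = M⁻¹:
  [  1.0547    0.0342    0.0371    0.0900]
  [  0.1850    1.2129    0.0506    0.0568]
  [  0.1688    0.2764    1.0742    0.1305]
  [  0.0906    0.1903    0.1704    1.0404]
Total output x = L · d:
  x_0 = 1.0547·7 + 0.0342·7 + 0.0371·64 + 0.0900·78 = 17.0181
  x_1 = 0.1850·7 + 1.2129·7 + 0.0506·64 + 0.0568·78 = 17.4579
  x_2 = 0.1688·7 + 0.2764·7 + 1.0742·64 + 0.1305·78 = 82.0478
  x_3 = 0.0906·7 + 0.1903·7 + 0.1704·64 + 1.0404·78 = 94.0231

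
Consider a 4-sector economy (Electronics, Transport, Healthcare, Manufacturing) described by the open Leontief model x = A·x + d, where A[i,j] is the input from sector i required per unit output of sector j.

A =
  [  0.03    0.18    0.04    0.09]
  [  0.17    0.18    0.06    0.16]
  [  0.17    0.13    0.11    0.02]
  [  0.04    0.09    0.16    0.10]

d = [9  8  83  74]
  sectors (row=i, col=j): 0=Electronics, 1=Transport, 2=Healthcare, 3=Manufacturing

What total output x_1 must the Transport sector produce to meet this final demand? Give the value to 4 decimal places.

45.3185

Form M = I − A:
  [  0.97   -0.18   -0.04   -0.09]
  [ -0.17    0.82   -0.06   -0.16]
  [ -0.17   -0.13    0.89   -0.02]
  [ -0.04   -0.09   -0.16    0.90]
Leontief inverse L = M⁻¹:
  [  1.1028    0.2752    0.0971    0.1614]
  [  0.2708    1.3321    0.1500    0.2672]
  [  0.2529    0.2514    1.1692    0.0960]
  [  0.1211    0.1901    0.2272    1.1621]
Total output x = L · d:
  x_0 = 1.1028·9 + 0.2752·8 + 0.0971·83 + 0.1614·74 = 32.1297
  x_1 = 0.2708·9 + 1.3321·8 + 0.1500·83 + 0.2672·74 = 45.3185
  x_2 = 0.2529·9 + 0.2514·8 + 1.1692·83 + 0.0960·74 = 108.4299
  x_3 = 0.1211·9 + 0.1901·8 + 0.2272·83 + 1.1621·74 = 107.4585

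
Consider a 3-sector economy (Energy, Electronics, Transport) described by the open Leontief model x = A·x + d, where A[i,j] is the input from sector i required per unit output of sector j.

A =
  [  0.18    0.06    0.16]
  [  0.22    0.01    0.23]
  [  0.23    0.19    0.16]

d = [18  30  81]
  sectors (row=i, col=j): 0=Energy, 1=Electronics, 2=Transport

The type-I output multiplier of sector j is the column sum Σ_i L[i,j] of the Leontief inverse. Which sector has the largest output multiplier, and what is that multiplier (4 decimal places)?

Form M = I − A:
  [  0.82   -0.06   -0.16]
  [ -0.22    0.99   -0.23]
  [ -0.23   -0.19    0.84]
Leontief inverse L = M⁻¹:
  [  1.3384    0.1373    0.2925]
  [  0.4038    1.1075    0.3802]
  [  0.4578    0.2881    1.3566]
Total output x = L · d:
  x_0 = 1.3384·18 + 0.1373·30 + 0.2925·81 = 51.9018
  x_1 = 0.4038·18 + 1.1075·30 + 0.3802·81 = 71.2870
  x_2 = 0.4578·18 + 0.2881·30 + 1.3566·81 = 126.7642
Output multipliers (column sums of L):
  Energy: 2.1999
  Electronics: 1.5329
  Transport: 2.0292

Energy (2.1999)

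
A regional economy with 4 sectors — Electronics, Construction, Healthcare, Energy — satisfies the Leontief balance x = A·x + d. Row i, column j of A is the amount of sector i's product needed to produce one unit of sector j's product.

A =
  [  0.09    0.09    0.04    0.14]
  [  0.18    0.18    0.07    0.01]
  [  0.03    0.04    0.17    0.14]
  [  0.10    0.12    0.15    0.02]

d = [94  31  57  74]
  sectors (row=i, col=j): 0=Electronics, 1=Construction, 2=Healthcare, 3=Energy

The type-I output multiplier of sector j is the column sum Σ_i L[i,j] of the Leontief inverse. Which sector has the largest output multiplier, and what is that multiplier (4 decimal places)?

Form M = I − A:
  [  0.91   -0.09   -0.04   -0.14]
  [ -0.18    0.82   -0.07   -0.01]
  [ -0.03   -0.04    0.83   -0.14]
  [ -0.10   -0.12   -0.15    0.98]
Leontief inverse L = M⁻¹:
  [  1.1534    0.1580    0.1016    0.1809]
  [  0.2621    1.2648    0.1318    0.0692]
  [  0.0817    0.0980    1.2516    0.1915]
  [  0.1623    0.1860    0.2181    1.0766]
Total output x = L · d:
  x_0 = 1.1534·94 + 0.1580·31 + 0.1016·57 + 0.1809·74 = 132.4947
  x_1 = 0.2621·94 + 1.2648·31 + 0.1318·57 + 0.0692·74 = 76.4835
  x_2 = 0.0817·94 + 0.0980·31 + 1.2516·57 + 0.1915·74 = 96.2309
  x_3 = 0.1623·94 + 0.1860·31 + 0.2181·57 + 1.0766·74 = 113.1246
Output multipliers (column sums of L):
  Electronics: 1.6595
  Construction: 1.7069
  Healthcare: 1.7031
  Energy: 1.5182

Construction (1.7069)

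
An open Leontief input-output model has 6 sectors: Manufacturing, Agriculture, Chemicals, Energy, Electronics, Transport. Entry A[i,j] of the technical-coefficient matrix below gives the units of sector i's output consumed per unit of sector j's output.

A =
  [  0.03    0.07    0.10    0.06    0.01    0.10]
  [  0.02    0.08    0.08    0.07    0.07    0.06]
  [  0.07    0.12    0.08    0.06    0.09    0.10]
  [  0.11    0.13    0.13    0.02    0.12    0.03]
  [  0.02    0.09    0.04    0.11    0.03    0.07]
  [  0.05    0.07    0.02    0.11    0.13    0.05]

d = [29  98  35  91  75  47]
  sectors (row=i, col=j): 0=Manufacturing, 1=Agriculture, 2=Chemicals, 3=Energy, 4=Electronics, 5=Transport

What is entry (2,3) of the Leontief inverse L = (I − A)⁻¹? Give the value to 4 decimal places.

Form M = I − A:
  [  0.97   -0.07   -0.10   -0.06   -0.01   -0.10]
  [ -0.02    0.92   -0.08   -0.07   -0.07   -0.06]
  [ -0.07   -0.12    0.92   -0.06   -0.09   -0.10]
  [ -0.11   -0.13   -0.13    0.98   -0.12   -0.03]
  [ -0.02   -0.09   -0.04   -0.11    0.97   -0.07]
  [ -0.05   -0.07   -0.02   -0.11   -0.13    0.95]
Leontief inverse L = M⁻¹:
  [  1.0654    0.1332    0.1487    0.1076    0.0671    0.1446]
  [  0.0544    1.1449    0.1299    0.1187    0.1239    0.1046]
  [  0.1129    0.2039    1.1454    0.1276    0.1595    0.1611]
  [  0.1512    0.2168    0.1993    1.0890    0.1836    0.0985]
  [  0.0551    0.1522    0.0905    0.1538    1.0846    0.1097]
  [  0.0875    0.1416    0.0770    0.1642    0.1857    1.0978]
Total output x = L · d:
  x_0 = 1.0654·29 + 0.1332·98 + 0.1487·35 + 0.1076·91 + 0.0671·75 + 0.1446·47 = 70.7729
  x_1 = 0.0544·29 + 1.1449·98 + 0.1299·35 + 0.1187·91 + 0.1239·75 + 0.1046·47 = 143.3377
  x_2 = 0.1129·29 + 0.2039·98 + 1.1454·35 + 0.1276·91 + 0.1595·75 + 0.1611·47 = 94.4955
  x_3 = 0.1512·29 + 0.2168·98 + 0.1993·35 + 1.0890·91 + 0.1836·75 + 0.0985·47 = 150.1151
  x_4 = 0.0551·29 + 0.1522·98 + 0.0905·35 + 0.1538·91 + 1.0846·75 + 0.1097·47 = 120.1843
  x_5 = 0.0875·29 + 0.1416·98 + 0.0770·35 + 0.1642·91 + 0.1857·75 + 1.0978·47 = 99.5777

L[2,3] = 0.1276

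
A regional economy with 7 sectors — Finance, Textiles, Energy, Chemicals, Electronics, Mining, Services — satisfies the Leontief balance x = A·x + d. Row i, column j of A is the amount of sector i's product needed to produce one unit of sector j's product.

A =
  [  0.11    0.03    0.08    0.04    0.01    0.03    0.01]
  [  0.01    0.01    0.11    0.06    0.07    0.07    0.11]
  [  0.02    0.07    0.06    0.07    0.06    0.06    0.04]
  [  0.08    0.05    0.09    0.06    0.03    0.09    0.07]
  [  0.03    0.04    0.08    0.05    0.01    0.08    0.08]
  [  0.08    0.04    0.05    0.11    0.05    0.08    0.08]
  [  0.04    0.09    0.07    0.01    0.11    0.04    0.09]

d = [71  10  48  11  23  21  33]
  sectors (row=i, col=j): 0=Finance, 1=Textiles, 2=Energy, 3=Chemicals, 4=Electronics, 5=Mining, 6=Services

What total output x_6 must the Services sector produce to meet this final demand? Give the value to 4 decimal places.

56.3990

Form M = I − A:
  [  0.89   -0.03   -0.08   -0.04   -0.01   -0.03   -0.01]
  [ -0.01    0.99   -0.11   -0.06   -0.07   -0.07   -0.11]
  [ -0.02   -0.07    0.94   -0.07   -0.06   -0.06   -0.04]
  [ -0.08   -0.05   -0.09    0.94   -0.03   -0.09   -0.07]
  [ -0.03   -0.04   -0.08   -0.05    0.99   -0.08   -0.08]
  [ -0.08   -0.04   -0.05   -0.11   -0.05    0.92   -0.08]
  [ -0.04   -0.09   -0.07   -0.01   -0.11   -0.04    0.91]
Leontief inverse L = M⁻¹:
  [  1.1414    0.0537    0.1189    0.0700    0.0319    0.0603    0.0377]
  [  0.0467    1.0526    0.1651    0.1031    0.1122    0.1193    0.1633]
  [  0.0524    0.1016    1.1107    0.1096    0.0933    0.1045    0.0875]
  [  0.1245    0.0900    0.1498    1.1076    0.0710    0.1405    0.1226]
  [  0.0633    0.0739    0.1272    0.0880    1.0463    0.1210    0.1246]
  [  0.1288    0.0818    0.1139    0.1582    0.0912    1.1341    0.1362]
  [  0.0735    0.1278    0.1290    0.0515    0.1509    0.0885    1.1458]
Total output x = L · d:
  x_0 = 1.1414·71 + 0.0537·10 + 0.1189·48 + 0.0700·11 + 0.0319·23 + 0.0603·21 + 0.0377·33 = 91.2938
  x_1 = 0.0467·71 + 1.0526·10 + 0.1651·48 + 0.1031·11 + 0.1122·23 + 0.1193·21 + 0.1633·33 = 33.3714
  x_2 = 0.0524·71 + 0.1016·10 + 1.1107·48 + 0.1096·11 + 0.0933·23 + 0.1045·21 + 0.0875·33 = 66.4857
  x_3 = 0.1245·71 + 0.0900·10 + 0.1498·48 + 1.1076·11 + 0.0710·23 + 0.1405·21 + 0.1226·33 = 37.7417
  x_4 = 0.0633·71 + 0.0739·10 + 0.1272·48 + 0.0880·11 + 1.0463·23 + 0.1210·21 + 0.1246·33 = 43.0286
  x_5 = 0.1288·71 + 0.0818·10 + 0.1139·48 + 0.1582·11 + 0.0912·23 + 1.1341·21 + 0.1362·33 = 47.5843
  x_6 = 0.0735·71 + 0.1278·10 + 0.1290·48 + 0.0515·11 + 0.1509·23 + 0.0885·21 + 1.1458·33 = 56.3990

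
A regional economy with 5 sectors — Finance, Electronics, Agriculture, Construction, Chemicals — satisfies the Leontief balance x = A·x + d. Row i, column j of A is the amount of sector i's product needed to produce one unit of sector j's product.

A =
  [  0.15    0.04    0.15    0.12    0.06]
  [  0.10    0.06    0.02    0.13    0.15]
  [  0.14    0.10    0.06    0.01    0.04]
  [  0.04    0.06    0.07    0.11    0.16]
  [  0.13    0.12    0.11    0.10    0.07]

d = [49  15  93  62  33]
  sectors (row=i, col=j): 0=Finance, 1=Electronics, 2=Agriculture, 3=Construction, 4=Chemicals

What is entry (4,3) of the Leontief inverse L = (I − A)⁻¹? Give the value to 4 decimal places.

Form M = I − A:
  [  0.85   -0.04   -0.15   -0.12   -0.06]
  [ -0.10    0.94   -0.02   -0.13   -0.15]
  [ -0.14   -0.10    0.94   -0.01   -0.04]
  [ -0.04   -0.06   -0.07    0.89   -0.16]
  [ -0.13   -0.12   -0.11   -0.10    0.93]
Leontief inverse L = M⁻¹:
  [  1.2600    0.1102    0.2356    0.2049    0.1444]
  [  0.1953    1.1268    0.0991    0.2186    0.2362]
  [  0.2201    0.1458    1.1192    0.0746    0.0987]
  [  0.1305    0.1268    0.1400    1.1882    0.2393]
  [  0.2414    0.1917    0.1931    0.1934    1.1633]
Total output x = L · d:
  x_0 = 1.2600·49 + 0.1102·15 + 0.2356·93 + 0.2049·62 + 0.1444·33 = 102.7653
  x_1 = 0.1953·49 + 1.1268·15 + 0.0991·93 + 0.2186·62 + 0.2362·33 = 57.0289
  x_2 = 0.2201·49 + 0.1458·15 + 1.1192·93 + 0.0746·62 + 0.0987·33 = 124.9370
  x_3 = 0.1305·49 + 0.1268·15 + 0.1400·93 + 1.1882·62 + 0.2393·33 = 102.8826
  x_4 = 0.2414·49 + 0.1917·15 + 0.1931·93 + 0.1934·62 + 1.1633·33 = 83.0476

L[4,3] = 0.1934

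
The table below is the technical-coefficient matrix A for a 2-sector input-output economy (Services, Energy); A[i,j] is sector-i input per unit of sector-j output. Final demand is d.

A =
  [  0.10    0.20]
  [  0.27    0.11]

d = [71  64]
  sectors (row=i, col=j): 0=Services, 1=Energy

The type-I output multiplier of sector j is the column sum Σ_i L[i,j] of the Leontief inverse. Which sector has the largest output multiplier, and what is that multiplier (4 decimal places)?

Form M = I − A:
  [  0.90   -0.20]
  [ -0.27    0.89]
Leontief inverse L = M⁻¹:
  [  1.1914    0.2677]
  [  0.3614    1.2048]
Total output x = L · d:
  x_0 = 1.1914·71 + 0.2677·64 = 101.7269
  x_1 = 0.3614·71 + 1.2048·64 = 102.7711
Output multipliers (column sums of L):
  Services: 1.5529
  Energy: 1.4726

Services (1.5529)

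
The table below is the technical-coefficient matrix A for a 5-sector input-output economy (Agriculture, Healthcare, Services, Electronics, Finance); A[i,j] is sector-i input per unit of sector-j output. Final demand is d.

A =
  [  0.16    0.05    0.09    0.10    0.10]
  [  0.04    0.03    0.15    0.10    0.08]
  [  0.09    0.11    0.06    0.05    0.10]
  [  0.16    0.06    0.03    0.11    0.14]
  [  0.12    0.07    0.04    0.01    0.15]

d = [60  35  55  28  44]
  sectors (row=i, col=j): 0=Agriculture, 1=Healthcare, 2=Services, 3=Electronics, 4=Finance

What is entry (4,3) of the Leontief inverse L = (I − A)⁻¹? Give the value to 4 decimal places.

Form M = I − A:
  [  0.84   -0.05   -0.09   -0.10   -0.10]
  [ -0.04    0.97   -0.15   -0.10   -0.08]
  [ -0.09   -0.11    0.94   -0.05   -0.10]
  [ -0.16   -0.06   -0.03    0.89   -0.14]
  [ -0.12   -0.07   -0.04   -0.01    0.85]
Leontief inverse L = M⁻¹:
  [  1.2730    0.1081    0.1532    0.1661    0.2053]
  [  0.1241    1.0805    0.1960    0.1482    0.1638]
  [  0.1724    0.1549    1.1161    0.1015    0.1829]
  [  0.2747    0.1153    0.0927    1.1754    0.2477]
  [  0.2013    0.1129    0.0914    0.0543    1.2305]
Total output x = L · d:
  x_0 = 1.2730·60 + 0.1081·35 + 0.1532·55 + 0.1661·28 + 0.2053·44 = 102.2711
  x_1 = 0.1241·60 + 1.0805·35 + 0.1960·55 + 0.1482·28 + 0.1638·44 = 67.3989
  x_2 = 0.1724·60 + 0.1549·35 + 1.1161·55 + 0.1015·28 + 0.1829·44 = 88.0435
  x_3 = 0.2747·60 + 0.1153·35 + 0.0927·55 + 1.1754·28 + 0.2477·44 = 69.4253
  x_4 = 0.2013·60 + 0.1129·35 + 0.0914·55 + 0.0543·28 + 1.2305·44 = 76.7135

L[4,3] = 0.0543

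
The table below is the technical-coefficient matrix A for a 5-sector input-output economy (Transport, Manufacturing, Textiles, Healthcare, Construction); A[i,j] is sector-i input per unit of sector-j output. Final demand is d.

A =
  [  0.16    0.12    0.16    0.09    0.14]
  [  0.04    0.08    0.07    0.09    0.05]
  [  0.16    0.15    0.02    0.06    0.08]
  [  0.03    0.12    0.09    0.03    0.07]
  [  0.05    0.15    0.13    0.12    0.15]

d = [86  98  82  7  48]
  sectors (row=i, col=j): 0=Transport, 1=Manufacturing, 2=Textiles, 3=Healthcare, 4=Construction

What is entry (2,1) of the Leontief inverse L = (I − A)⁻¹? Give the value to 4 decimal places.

Form M = I − A:
  [  0.84   -0.12   -0.16   -0.09   -0.14]
  [ -0.04    0.92   -0.07   -0.09   -0.05]
  [ -0.16   -0.15    0.98   -0.06   -0.08]
  [ -0.03   -0.12   -0.09    0.97   -0.07]
  [ -0.05   -0.15   -0.13   -0.12    0.85]
Leontief inverse L = M⁻¹:
  [  1.2810    0.2829    0.2832    0.1961    0.2704]
  [  0.0896    1.1537    0.1235    0.1360    0.1055]
  [  0.2393    0.2583    1.1131    0.1361    0.1706]
  [  0.0830    0.1962    0.1438    1.0815    0.1278]
  [  0.1395    0.2874    0.2290    0.2090    1.2551]
Total output x = L · d:
  x_0 = 1.2810·86 + 0.2829·98 + 0.2832·82 + 0.1961·7 + 0.2704·48 = 175.4723
  x_1 = 0.0896·86 + 1.1537·98 + 0.1235·82 + 0.1360·7 + 0.1055·48 = 136.9133
  x_2 = 0.2393·86 + 0.2583·98 + 1.1131·82 + 0.1361·7 + 0.1706·48 = 146.3025
  x_3 = 0.0830·86 + 0.1962·98 + 0.1438·82 + 1.0815·7 + 0.1278·48 = 51.8624
  x_4 = 0.1395·86 + 0.2874·98 + 0.2290·82 + 0.2090·7 + 1.2551·48 = 120.6511

L[2,1] = 0.2583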